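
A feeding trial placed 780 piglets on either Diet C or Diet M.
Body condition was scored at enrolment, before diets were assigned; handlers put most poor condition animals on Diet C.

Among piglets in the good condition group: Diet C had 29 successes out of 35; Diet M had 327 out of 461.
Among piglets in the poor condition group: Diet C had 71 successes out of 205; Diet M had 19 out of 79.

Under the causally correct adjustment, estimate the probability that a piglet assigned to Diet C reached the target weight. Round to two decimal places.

Diet C is higher inside every starting body condition stratum but Diet M is higher in aggregate. Whether to stratify depends on how starting body condition relates to the diet.
The imbalance in starting body condition arose from how piglets were allocated, not from anything the diet did; and starting body condition independently affects the outcome. The pooled gap is confounded — condition on starting body condition.
Standardising Diet C to the population starting body condition mix: 0.636·29/35 + 0.364·71/205 = 0.653.

0.65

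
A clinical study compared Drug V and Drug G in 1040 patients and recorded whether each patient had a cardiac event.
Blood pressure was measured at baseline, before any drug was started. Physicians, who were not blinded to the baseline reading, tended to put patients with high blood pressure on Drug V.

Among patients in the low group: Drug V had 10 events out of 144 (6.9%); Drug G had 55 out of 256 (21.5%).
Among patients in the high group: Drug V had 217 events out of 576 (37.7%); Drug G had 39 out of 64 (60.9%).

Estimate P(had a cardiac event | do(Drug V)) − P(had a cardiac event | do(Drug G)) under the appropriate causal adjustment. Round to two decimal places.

-0.20

Here blood pressure is a common cause — it drives both which drug a case falls under and the outcome. The crude comparison mixes populations; the stratum-specific rates are the causally relevant ones.
Adjusting over the population distribution of blood pressure: 0.385·(0.069−0.215) + 0.615·(0.377−0.609) = -0.199.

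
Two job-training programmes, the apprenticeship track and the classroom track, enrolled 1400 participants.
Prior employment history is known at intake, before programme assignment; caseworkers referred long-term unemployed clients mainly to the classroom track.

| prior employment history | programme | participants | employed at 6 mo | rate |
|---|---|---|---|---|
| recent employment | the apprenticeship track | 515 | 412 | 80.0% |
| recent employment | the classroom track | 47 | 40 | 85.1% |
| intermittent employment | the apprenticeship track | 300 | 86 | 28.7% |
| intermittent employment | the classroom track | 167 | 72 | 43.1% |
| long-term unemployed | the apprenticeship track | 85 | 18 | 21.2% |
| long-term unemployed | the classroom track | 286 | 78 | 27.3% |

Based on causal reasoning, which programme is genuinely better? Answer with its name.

The prior employment history-specific comparison favours the classroom track throughout, but the pooled figures favour the apprenticeship track. The question is whether to condition on prior employment history.
Here prior employment history is a common cause — it drives both which programme a case falls under and the outcome. The crude comparison mixes populations; the stratum-specific rates are the causally relevant ones.
Within each level — recent employment: 80.0% vs 85.1%; intermittent employment: 28.7% vs 43.1%; long-term unemployed: 21.2% vs 27.3% — the classroom track is higher every time.

the classroom track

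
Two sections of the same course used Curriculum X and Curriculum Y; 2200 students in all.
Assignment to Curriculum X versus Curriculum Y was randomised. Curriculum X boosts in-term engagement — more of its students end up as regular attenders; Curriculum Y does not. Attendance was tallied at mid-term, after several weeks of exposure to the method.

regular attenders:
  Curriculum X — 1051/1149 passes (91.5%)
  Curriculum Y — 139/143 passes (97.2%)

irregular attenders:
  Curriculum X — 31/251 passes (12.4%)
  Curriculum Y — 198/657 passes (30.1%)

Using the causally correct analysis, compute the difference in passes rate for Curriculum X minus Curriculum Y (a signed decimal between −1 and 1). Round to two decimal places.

+0.35

The mid-term attendance-specific comparison favours Curriculum Y throughout, but the pooled figures favour Curriculum X. The question is whether to condition on mid-term attendance.
Mid-term attendance is downstream of the teaching method. One should not condition on a consequence of treatment, so the overall rates are the right comparison.
The causal difference is the pooled difference: 0.773 − 0.421 = +0.352.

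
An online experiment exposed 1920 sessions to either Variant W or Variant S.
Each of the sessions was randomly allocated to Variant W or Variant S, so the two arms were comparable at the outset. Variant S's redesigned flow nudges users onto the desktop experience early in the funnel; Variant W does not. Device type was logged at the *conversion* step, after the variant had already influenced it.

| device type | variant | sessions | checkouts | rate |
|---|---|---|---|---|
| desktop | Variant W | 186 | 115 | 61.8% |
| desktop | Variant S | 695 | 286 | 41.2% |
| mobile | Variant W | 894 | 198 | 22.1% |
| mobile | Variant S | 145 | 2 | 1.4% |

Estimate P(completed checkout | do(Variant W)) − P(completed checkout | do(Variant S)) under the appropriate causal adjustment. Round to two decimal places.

-0.05

The stratified and pooled comparisons disagree (Variant W wins within each device type; Variant S wins overall), so the answer turns on the causal role of device type.
Because the variant influences device type, device type is a post-treatment mediator, not a confounder. Stratifying on it would bias the estimate; the causal effect is the crude pooled difference.
The causal difference is the pooled difference: 0.290 − 0.343 = -0.053.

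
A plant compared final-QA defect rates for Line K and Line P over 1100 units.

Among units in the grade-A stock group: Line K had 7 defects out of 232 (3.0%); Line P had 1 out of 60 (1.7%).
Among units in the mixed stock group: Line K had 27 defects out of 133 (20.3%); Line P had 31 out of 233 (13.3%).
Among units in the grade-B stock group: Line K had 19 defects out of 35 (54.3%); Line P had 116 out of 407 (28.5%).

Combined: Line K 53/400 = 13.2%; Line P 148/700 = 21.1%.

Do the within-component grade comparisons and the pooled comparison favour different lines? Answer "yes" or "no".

Within each component grade level (grade-A stock 3.0% vs 1.7%; mixed stock 20.3% vs 13.3%; grade-B stock 54.3% vs 28.5%), Line P has the lower rate every time. Pooled: 13.2% vs 21.1% — Line K has the lower rate overall. The two comparisons disagree.

yes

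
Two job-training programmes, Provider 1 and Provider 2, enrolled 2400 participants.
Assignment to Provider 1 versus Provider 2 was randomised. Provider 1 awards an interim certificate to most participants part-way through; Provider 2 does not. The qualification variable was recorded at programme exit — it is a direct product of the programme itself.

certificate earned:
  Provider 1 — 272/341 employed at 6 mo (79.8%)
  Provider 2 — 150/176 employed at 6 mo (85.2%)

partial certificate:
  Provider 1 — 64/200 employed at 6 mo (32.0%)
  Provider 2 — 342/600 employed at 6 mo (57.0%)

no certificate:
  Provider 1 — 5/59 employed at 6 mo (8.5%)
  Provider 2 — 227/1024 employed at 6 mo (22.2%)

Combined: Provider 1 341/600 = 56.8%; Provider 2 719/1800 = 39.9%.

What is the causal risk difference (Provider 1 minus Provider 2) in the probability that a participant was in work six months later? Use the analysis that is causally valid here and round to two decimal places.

Qualification attained during the programme is downstream of the programme. One should not condition on a consequence of treatment, so the overall rates are the right comparison.
The causal difference is the pooled difference: 0.568 − 0.399 = +0.169.

+0.17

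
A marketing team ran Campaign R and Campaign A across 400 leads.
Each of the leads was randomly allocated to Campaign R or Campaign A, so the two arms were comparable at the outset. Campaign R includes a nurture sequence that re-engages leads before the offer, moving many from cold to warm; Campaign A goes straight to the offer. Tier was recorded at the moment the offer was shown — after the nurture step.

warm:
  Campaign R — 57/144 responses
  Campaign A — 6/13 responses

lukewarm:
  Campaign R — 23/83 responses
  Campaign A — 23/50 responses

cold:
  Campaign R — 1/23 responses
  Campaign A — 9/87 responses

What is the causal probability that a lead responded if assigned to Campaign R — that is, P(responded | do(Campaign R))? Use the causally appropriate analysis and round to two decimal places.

0.32

The engagement tier-specific comparison favours Campaign A throughout, but the pooled figures favour Campaign R. The question is whether to condition on engagement tier.
Engagement tier here is a post-treatment variable shaped by the campaign; conditioning on it would introduce bias rather than remove it. The overall comparison is the causal one.
So P(outcome | do(Campaign R)) is just the pooled rate for Campaign R: 81/250 = 0.324.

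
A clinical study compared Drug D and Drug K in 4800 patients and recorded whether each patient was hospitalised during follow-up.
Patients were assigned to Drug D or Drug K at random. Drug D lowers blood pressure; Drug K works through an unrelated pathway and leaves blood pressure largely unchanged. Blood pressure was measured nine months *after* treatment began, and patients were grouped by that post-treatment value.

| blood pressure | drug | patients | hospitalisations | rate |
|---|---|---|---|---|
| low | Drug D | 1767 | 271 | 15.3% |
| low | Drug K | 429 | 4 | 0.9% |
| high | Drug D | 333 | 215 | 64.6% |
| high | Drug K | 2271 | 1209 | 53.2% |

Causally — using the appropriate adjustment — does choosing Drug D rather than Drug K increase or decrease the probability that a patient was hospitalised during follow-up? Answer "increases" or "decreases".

Stratifying would compare drugs among patients the drugs themselves sorted into blood pressure groups — a form of selection on an intermediate. The unconditioned pooled rates give the total causal effect.
Pooled: Drug D 23.1% vs Drug K 44.9%; Drug D is lower overall.

decreases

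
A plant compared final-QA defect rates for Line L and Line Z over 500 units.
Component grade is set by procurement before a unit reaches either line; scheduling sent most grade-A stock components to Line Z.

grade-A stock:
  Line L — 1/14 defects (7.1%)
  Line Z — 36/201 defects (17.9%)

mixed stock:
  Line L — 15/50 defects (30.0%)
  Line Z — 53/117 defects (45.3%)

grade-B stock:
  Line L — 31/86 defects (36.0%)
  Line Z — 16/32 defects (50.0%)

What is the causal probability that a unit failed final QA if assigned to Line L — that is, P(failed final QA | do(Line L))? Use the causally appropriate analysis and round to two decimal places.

0.22

Within every component grade level Line L has the lower rate, yet pooled Line Z does — Simpson's reversal.
Here component grade is a common cause — it drives both which line a case falls under and the outcome. The crude comparison mixes populations; the stratum-specific rates are the causally relevant ones.
Standardising Line L to the population component grade mix: 0.430·1/14 + 0.334·15/50 + 0.236·31/86 = 0.216.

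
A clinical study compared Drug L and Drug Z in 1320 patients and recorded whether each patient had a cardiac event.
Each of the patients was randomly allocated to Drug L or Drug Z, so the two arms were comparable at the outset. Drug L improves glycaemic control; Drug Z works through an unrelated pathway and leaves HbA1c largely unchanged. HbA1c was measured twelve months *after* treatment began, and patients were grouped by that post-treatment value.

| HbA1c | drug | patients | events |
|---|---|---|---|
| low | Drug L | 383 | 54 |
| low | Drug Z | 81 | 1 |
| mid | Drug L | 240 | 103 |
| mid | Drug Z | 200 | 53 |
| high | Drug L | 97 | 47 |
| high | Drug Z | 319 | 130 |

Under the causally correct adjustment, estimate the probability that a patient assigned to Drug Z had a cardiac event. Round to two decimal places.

The stratified and pooled comparisons disagree (Drug Z wins within each HbA1c; Drug L wins overall), so the answer turns on the causal role of HbA1c.
HbA1c is recorded after the drug and is itself shifted by it — it sits on the causal path from drug to outcome. Conditioning on a mediator would strip out part of the effect we want; the pooled comparison gives the total causal effect.
So P(outcome | do(Drug Z)) is just the pooled rate for Drug Z: 184/600 = 0.307.

0.31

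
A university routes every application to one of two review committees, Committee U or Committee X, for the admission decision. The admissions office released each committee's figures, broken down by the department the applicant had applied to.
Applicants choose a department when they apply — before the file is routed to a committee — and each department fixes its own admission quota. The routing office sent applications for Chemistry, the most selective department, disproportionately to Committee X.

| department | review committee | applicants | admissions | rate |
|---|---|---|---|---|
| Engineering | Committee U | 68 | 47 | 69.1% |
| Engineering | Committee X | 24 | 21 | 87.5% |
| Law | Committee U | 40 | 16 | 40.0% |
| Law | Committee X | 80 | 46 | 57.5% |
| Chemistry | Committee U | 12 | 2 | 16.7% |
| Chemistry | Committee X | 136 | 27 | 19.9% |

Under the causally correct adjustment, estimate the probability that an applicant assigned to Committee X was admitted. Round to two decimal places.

Department satisfies the back-door criterion: it is not a descendant of the review committee, and it blocks the spurious path from review committee to outcome. Adjusting for it (i.e., using the within-department rates) gives the causal effect.
Standardising Committee X to the population department mix: 0.256·21/24 + 0.333·46/80 + 0.411·27/136 = 0.497.

0.50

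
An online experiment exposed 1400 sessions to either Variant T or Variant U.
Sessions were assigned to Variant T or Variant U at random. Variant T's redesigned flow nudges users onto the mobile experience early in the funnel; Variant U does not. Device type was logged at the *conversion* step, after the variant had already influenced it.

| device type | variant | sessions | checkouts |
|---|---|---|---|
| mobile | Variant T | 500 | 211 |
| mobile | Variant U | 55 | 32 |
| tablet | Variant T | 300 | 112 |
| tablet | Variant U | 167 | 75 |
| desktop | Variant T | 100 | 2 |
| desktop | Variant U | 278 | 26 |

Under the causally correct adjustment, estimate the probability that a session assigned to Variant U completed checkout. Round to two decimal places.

The device type-specific comparison favours Variant U throughout, but the pooled figures favour Variant T. The question is whether to condition on device type.
Stratifying would compare variants among sessions the variants themselves sorted into device type groups — a form of selection on an intermediate. The unconditioned pooled rates give the total causal effect.
So P(outcome | do(Variant U)) is just the pooled rate for Variant U: 133/500 = 0.266.

0.27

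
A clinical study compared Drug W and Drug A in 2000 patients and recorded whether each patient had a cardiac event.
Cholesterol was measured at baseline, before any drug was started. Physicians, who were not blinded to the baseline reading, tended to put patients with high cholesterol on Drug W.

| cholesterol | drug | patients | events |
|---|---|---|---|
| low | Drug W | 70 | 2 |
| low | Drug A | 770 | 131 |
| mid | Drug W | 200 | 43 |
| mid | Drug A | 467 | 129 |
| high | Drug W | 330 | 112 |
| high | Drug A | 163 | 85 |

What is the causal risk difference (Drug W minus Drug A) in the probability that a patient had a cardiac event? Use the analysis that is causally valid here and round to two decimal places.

-0.12

Within every cholesterol level Drug W has the lower rate, yet pooled Drug A does — Simpson's reversal.
Here cholesterol is a common cause — it drives both which drug a case falls under and the outcome. The crude comparison mixes populations; the stratum-specific rates are the causally relevant ones.
Adjusting over the population distribution of cholesterol: 0.420·(0.029−0.170) + 0.334·(0.215−0.276) + 0.246·(0.339−0.521) = -0.125.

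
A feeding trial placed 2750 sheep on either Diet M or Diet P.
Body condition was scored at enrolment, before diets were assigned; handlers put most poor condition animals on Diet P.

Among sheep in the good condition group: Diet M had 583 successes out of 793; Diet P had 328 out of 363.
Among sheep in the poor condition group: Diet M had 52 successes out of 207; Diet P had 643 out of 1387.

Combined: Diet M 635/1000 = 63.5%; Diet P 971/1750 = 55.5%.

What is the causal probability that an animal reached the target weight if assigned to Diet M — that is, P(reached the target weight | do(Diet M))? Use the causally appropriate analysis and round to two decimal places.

0.45

The stratified and pooled comparisons disagree (Diet P wins within each starting body condition; Diet M wins overall), so the answer turns on the causal role of starting body condition.
The imbalance in starting body condition arose from how sheep were allocated, not from anything the diet did; and starting body condition independently affects the outcome. The pooled gap is confounded — condition on starting body condition.
Standardising Diet M to the population starting body condition mix: 0.420·583/793 + 0.580·52/207 = 0.455.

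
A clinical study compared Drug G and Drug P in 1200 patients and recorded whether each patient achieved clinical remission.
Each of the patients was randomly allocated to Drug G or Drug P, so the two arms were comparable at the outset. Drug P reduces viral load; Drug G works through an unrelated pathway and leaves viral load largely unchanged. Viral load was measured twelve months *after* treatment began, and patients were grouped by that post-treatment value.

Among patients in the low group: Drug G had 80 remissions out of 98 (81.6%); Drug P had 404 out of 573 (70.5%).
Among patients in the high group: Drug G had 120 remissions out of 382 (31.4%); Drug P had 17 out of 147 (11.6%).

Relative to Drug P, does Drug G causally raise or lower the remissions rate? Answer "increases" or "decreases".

decreases

Stratifying would compare drugs among patients the drugs themselves sorted into viral load groups — a form of selection on an intermediate. The unconditioned pooled rates give the total causal effect.
Pooled: Drug G 41.7% vs Drug P 58.5%; Drug P is higher overall.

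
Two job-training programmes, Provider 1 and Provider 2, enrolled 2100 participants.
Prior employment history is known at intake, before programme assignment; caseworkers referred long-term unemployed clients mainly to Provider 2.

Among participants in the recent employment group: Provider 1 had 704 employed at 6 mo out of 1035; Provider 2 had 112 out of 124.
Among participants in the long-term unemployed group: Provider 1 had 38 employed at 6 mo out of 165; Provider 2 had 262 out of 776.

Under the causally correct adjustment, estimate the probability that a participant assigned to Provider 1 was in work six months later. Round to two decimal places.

0.48

Nothing the programme does changes prior employment history; the imbalance is an allocation artefact. With prior employment history also predicting the outcome, the pooled figure is confounded, and the within-stratum comparison is the causal one.
Standardising Provider 1 to the population prior employment history mix: 0.552·704/1035 + 0.448·38/165 = 0.479.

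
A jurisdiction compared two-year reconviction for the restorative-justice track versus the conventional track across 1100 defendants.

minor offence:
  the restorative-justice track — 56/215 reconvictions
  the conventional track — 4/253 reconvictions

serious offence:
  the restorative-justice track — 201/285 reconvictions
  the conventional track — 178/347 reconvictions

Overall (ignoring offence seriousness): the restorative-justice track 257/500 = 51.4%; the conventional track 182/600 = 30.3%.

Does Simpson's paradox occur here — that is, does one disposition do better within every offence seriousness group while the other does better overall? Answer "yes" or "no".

no

Within each offence seriousness level (minor offence 26.0% vs 1.6%; serious offence 70.5% vs 51.3%), the conventional track has the lower rate every time. Pooled: 51.4% vs 30.3% — the conventional track has the lower rate overall. They agree.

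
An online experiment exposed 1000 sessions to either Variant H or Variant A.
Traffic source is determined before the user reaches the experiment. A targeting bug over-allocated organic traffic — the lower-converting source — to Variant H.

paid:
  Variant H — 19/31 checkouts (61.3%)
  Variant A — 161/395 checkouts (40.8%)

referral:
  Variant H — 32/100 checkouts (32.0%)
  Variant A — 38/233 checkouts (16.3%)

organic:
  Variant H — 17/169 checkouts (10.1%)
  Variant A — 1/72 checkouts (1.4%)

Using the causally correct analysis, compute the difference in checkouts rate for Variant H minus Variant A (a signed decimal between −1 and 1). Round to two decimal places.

+0.16

Since traffic source is a pre-existing factor (not a product of the variant) and it affects the outcome on its own, it is a confounder. The stratified rates, not the pooled rate, identify the causal effect.
Adjusting over the population distribution of traffic source: 0.426·(0.613−0.408) + 0.333·(0.320−0.163) + 0.241·(0.101−0.014) = +0.161.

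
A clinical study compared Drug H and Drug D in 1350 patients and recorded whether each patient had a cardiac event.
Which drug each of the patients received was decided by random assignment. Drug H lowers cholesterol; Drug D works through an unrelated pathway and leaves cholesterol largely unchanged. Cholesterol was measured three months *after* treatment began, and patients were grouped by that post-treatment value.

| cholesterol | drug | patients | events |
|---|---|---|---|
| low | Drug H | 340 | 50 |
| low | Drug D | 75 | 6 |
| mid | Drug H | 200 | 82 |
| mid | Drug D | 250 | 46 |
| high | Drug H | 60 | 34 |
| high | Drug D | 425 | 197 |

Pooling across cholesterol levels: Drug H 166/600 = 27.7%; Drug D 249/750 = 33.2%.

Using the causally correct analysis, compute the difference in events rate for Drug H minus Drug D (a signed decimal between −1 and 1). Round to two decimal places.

-0.06

Cholesterol here is a post-treatment variable shaped by the drug; conditioning on it would introduce bias rather than remove it. The overall comparison is the causal one.
The causal difference is the pooled difference: 0.277 − 0.332 = -0.055.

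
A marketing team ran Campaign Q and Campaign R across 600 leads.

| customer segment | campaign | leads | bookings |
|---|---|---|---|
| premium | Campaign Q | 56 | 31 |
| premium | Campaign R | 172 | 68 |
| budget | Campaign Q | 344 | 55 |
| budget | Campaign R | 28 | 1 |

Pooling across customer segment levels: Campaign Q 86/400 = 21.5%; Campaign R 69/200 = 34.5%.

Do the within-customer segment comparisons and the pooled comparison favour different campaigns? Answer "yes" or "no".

yes

Within each customer segment level (premium 55.4% vs 39.5%; budget 16.0% vs 3.6%), Campaign Q has the higher rate every time. Pooled: 21.5% vs 34.5% — Campaign R has the higher rate overall. The two comparisons disagree.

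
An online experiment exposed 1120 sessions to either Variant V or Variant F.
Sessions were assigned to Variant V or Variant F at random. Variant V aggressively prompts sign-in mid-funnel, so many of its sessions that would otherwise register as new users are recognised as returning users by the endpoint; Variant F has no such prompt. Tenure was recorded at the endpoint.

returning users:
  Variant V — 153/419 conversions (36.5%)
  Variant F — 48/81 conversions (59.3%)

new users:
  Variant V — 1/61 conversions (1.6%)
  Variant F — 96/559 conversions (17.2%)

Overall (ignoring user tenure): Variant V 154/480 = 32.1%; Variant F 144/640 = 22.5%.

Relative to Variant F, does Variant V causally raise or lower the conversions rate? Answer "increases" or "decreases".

Within every user tenure level Variant F has the higher rate, yet pooled Variant V does — Simpson's reversal.
Stratifying would compare variants among sessions the variants themselves sorted into user tenure groups — a form of selection on an intermediate. The unconditioned pooled rates give the total causal effect.
Pooled: Variant V 32.1% vs Variant F 22.5%; Variant V is higher overall.

increases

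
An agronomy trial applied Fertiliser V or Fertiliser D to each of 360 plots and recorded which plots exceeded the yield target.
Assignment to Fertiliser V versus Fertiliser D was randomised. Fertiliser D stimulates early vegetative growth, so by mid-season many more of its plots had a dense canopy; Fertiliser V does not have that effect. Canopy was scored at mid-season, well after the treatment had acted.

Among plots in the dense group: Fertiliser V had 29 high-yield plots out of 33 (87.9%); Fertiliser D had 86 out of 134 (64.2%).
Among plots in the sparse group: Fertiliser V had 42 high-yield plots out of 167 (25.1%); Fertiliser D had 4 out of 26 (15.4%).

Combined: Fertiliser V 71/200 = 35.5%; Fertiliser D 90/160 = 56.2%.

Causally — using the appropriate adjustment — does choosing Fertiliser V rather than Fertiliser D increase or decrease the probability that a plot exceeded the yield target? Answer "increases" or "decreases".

decreases

Mid-season canopy is recorded after the fertiliser and is itself shifted by it — it sits on the causal path from fertiliser to outcome. Conditioning on a mediator would strip out part of the effect we want; the pooled comparison gives the total causal effect.
Pooled: Fertiliser V 35.5% vs Fertiliser D 56.2%; Fertiliser D is higher overall.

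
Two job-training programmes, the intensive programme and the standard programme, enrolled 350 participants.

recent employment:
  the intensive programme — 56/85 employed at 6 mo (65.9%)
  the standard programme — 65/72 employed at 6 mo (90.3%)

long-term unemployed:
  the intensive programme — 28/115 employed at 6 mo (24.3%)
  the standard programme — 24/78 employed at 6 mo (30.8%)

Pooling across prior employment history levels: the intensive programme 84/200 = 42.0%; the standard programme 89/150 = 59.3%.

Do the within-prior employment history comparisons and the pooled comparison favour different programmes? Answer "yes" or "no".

Within each prior employment history level (recent employment 65.9% vs 90.3%; long-term unemployed 24.3% vs 30.8%), the standard programme has the higher rate every time. Pooled: 42.0% vs 59.3% — the standard programme has the higher rate overall. They agree.

no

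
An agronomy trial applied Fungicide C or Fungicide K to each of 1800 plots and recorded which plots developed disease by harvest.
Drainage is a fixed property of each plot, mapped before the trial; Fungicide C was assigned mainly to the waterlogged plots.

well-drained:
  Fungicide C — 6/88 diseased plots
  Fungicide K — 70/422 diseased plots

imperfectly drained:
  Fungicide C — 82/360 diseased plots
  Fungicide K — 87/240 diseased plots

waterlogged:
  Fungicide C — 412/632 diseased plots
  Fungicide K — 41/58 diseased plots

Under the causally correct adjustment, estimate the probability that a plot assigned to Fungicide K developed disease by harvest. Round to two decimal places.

Within every field drainage level Fungicide C has the lower rate, yet pooled Fungicide K does — Simpson's reversal.
The imbalance in field drainage arose from how plots were allocated, not from anything the fungicide did; and field drainage independently affects the outcome. The pooled gap is confounded — condition on field drainage.
Standardising Fungicide K to the population field drainage mix: 0.283·70/422 + 0.333·87/240 + 0.383·41/58 = 0.439.

0.44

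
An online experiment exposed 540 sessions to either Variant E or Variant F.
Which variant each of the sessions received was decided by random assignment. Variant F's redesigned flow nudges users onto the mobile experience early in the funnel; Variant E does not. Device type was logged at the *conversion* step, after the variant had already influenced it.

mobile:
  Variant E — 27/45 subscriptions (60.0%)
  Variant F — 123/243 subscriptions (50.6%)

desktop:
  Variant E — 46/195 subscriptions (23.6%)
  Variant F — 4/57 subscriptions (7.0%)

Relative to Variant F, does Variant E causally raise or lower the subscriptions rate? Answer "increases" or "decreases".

decreases

The device type-specific comparison favours Variant E throughout, but the pooled figures favour Variant F. The question is whether to condition on device type.
Device type is recorded after the variant and is itself shifted by it — it sits on the causal path from variant to outcome. Conditioning on a mediator would strip out part of the effect we want; the pooled comparison gives the total causal effect.
Pooled: Variant E 30.4% vs Variant F 42.3%; Variant F is higher overall.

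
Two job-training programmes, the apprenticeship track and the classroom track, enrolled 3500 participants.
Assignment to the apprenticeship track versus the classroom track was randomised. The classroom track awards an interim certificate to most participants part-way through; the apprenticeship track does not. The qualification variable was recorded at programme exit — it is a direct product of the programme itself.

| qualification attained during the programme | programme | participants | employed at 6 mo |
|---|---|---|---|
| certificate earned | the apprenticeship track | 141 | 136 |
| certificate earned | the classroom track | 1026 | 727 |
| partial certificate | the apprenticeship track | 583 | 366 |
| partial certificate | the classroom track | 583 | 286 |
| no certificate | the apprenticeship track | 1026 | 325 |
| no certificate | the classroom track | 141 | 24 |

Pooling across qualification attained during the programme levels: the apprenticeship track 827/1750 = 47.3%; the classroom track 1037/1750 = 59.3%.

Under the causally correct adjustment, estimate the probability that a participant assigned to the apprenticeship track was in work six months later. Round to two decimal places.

Within every qualification attained during the programme level the apprenticeship track has the higher rate, yet pooled the classroom track does — Simpson's reversal.
Qualification attained during the programme lies on the pathway programme → qualification attained during the programme → outcome, so adjusting for it blocks the indirect effect. For the total causal effect of programme, use the unadjusted pooled rates.
So P(outcome | do(the apprenticeship track)) is just the pooled rate for the apprenticeship track: 827/1750 = 0.473.

0.47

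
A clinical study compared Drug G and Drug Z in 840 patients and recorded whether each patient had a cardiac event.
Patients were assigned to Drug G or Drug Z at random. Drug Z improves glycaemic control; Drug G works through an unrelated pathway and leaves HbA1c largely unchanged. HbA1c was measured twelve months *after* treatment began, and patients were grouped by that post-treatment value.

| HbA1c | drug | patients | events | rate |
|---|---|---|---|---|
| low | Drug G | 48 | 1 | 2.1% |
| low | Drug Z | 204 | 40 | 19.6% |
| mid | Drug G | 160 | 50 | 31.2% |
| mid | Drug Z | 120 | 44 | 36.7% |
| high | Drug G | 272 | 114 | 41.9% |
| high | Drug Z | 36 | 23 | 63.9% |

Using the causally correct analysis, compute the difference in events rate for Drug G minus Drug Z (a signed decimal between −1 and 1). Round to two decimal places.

The HbA1c-specific comparison favours Drug G throughout, but the pooled figures favour Drug Z. The question is whether to condition on HbA1c.
HbA1c lies on the pathway drug → HbA1c → outcome, so adjusting for it blocks the indirect effect. For the total causal effect of drug, use the unadjusted pooled rates.
The causal difference is the pooled difference: 0.344 − 0.297 = +0.047.

+0.05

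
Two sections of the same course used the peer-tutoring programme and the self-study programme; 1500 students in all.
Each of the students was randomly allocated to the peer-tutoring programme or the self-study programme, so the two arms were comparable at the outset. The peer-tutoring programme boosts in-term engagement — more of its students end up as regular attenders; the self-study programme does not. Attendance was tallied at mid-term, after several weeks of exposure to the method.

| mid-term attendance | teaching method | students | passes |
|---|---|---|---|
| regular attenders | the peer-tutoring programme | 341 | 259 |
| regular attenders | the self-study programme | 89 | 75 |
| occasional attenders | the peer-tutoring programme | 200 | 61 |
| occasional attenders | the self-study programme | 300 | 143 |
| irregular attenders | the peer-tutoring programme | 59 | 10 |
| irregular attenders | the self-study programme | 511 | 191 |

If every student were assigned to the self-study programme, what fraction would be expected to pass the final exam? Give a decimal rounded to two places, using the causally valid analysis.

0.45

The stratified and pooled comparisons disagree (the self-study programme wins within each mid-term attendance; the peer-tutoring programme wins overall), so the answer turns on the causal role of mid-term attendance.
The distribution of mid-term attendance is itself part of what the teaching method does — it is an intermediate outcome. Holding it fixed would remove that part of the effect; the total effect is the pooled difference.
So P(outcome | do(the self-study programme)) is just the pooled rate for the self-study programme: 409/900 = 0.454.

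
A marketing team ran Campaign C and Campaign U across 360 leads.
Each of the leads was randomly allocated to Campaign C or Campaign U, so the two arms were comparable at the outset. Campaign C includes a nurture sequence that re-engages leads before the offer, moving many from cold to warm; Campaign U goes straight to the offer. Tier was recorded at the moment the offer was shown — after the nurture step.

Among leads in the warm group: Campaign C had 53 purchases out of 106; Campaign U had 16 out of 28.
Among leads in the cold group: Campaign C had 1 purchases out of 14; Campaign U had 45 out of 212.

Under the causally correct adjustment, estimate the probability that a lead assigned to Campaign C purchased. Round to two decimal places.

0.45

Because the campaign influences engagement tier, engagement tier is a post-treatment mediator, not a confounder. Stratifying on it would bias the estimate; the causal effect is the crude pooled difference.
So P(outcome | do(Campaign C)) is just the pooled rate for Campaign C: 54/120 = 0.450.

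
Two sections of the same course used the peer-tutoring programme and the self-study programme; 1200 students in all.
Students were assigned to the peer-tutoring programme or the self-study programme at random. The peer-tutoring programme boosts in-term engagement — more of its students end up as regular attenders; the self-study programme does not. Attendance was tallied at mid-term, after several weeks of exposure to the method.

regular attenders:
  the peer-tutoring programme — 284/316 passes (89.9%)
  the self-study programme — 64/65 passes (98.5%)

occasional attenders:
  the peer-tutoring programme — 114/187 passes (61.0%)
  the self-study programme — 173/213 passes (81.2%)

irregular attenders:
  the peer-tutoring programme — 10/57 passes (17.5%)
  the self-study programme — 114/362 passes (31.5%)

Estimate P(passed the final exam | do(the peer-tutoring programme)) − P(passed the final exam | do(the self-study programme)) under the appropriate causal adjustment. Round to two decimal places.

Within every mid-term attendance level the self-study programme has the higher rate, yet pooled the peer-tutoring programme does — Simpson's reversal.
Mid-term attendance is downstream of the teaching method. One should not condition on a consequence of treatment, so the overall rates are the right comparison.
The causal difference is the pooled difference: 0.729 − 0.548 = +0.180.

+0.18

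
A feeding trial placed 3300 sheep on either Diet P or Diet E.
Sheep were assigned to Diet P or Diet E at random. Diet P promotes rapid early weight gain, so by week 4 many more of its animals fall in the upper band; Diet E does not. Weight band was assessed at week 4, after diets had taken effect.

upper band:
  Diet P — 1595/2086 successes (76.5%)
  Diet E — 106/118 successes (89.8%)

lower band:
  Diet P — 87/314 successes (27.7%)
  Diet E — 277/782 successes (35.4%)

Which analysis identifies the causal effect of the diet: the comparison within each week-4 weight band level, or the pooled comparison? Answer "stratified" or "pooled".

Because the diet influences week-4 weight band, week-4 weight band is a post-treatment mediator, not a confounder. Stratifying on it would bias the estimate; the causal effect is the crude pooled difference.
Pooled: Diet P 70.1% vs Diet E 42.6%; Diet P is higher overall.

pooled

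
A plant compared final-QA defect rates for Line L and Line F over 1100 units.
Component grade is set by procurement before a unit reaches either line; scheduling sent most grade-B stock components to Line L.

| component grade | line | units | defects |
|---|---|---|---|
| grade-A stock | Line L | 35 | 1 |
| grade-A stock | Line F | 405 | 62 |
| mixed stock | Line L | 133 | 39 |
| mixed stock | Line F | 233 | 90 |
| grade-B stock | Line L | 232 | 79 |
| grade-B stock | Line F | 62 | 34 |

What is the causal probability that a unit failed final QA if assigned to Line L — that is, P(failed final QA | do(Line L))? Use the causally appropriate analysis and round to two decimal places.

0.20

Since component grade is a pre-existing factor (not a product of the line) and it affects the outcome on its own, it is a confounder. The stratified rates, not the pooled rate, identify the causal effect.
Standardising Line L to the population component grade mix: 0.400·1/35 + 0.333·39/133 + 0.267·79/232 = 0.200.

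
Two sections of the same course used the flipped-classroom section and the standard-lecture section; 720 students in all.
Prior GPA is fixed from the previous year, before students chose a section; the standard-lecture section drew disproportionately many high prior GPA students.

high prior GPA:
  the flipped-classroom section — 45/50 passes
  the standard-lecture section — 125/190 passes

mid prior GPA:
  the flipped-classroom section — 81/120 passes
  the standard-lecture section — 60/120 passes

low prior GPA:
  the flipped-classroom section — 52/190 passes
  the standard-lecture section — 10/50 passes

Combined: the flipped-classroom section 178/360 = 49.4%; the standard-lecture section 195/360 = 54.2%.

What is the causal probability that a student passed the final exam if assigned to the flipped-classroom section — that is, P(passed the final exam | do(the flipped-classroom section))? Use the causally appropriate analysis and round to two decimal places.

0.62

The prior GPA band-specific comparison favours the flipped-classroom section throughout, but the pooled figures favour the standard-lecture section. The question is whether to condition on prior GPA band.
Nothing the teaching method does changes prior GPA band; the imbalance is an allocation artefact. With prior GPA band also predicting the outcome, the pooled figure is confounded, and the within-stratum comparison is the causal one.
Standardising the flipped-classroom section to the population prior GPA band mix: 0.333·45/50 + 0.333·81/120 + 0.333·52/190 = 0.616.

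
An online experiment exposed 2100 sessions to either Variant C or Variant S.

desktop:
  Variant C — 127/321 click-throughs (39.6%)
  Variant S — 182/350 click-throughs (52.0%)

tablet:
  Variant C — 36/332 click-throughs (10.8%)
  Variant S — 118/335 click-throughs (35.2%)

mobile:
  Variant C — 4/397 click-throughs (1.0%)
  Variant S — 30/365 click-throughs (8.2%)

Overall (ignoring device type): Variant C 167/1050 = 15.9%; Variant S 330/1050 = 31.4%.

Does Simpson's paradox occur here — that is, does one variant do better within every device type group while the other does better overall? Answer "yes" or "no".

no

Within each device type level (desktop 39.6% vs 52.0%; tablet 10.8% vs 35.2%; mobile 1.0% vs 8.2%), Variant S has the higher rate every time. Pooled: 15.9% vs 31.4% — Variant S has the higher rate overall. They agree.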